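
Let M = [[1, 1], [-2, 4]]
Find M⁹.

[[-18659, 19171], [-38342, 38854]]

tr M = 5 and det M = 6, so the characteristic polynomial is λ² − (5)λ + (6) with roots 2 and 3.
Eigenvectors give P = [[-1, 1], [-1, 2]] with P⁻¹ = [[-2, 1], [-1, 1]], and M = P·diag(2, 3)·P⁻¹.
Then M⁹ = P·diag(512, 19683)·P⁻¹ = [[-512, 19683], [-512, 39366]] · [[-2, 1], [-1, 1]] = [[-18659, 19171], [-38342, 38854]].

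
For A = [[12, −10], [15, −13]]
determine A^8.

tr A = −1 and det A = −6, so the characteristic polynomial is λ² − (−1)λ + (−6) with roots −3 and 2.
Eigenvectors give P = [[2, −1], [3, −1]] with P⁻¹ = [[−1, 1], [−3, 2]], and A = P·diag(−3, 2)·P⁻¹.
Then A^8 = P·diag(6561, 256)·P⁻¹ = [[13122, −256], [19683, −256]] · [[−1, 1], [−3, 2]] = [[−12354, 12610], [−18915, 19171]].

[[−12354, 12610], [−18915, 19171]]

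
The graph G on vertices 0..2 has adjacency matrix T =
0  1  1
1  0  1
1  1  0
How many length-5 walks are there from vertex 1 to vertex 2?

The number of length-5 walks from vertex 1 to vertex 2 is entry (1,2) of T^5, where T is the adjacency matrix.
T^2 = [[2, 1, 1], [1, 2, 1], [1, 1, 2]]
T^3 = [[2, 3, 3], [3, 2, 3], [3, 3, 2]]
T^4 = [[6, 5, 5], [5, 6, 5], [5, 5, 6]]
T^5 = [[10, 11, 11], [11, 10, 11], [11, 11, 10]]

11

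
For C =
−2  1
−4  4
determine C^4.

C^2 = [[0, 2], [−8, 12]]
C^3 = [[−8, 8], [−32, 40]]
C^4 = [[−16, 24], [−96, 128]]

[[−16, 24], [−96, 128]]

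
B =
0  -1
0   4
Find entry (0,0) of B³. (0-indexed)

0

B² = [[0, -4], [0, 16]]
B³ = [[0, -16], [0, 64]]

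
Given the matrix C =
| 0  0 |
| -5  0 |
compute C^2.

[[0, 0], [0, 0]]

C is strictly triangular, hence nilpotent: C^2 = 0, so C^2 = 0.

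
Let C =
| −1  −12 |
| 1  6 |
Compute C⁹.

[[−57001, −230052], [19171, 77196]]

tr C = 5 and det C = 6, so the characteristic polynomial is λ² − (5)λ + (6) with roots 3 and 2.
Eigenvectors give P = [[3, 4], [−1, −1]] with P⁻¹ = [[−1, −4], [1, 3]], and C = P·diag(3, 2)·P⁻¹.
Then C⁹ = P·diag(19683, 512)·P⁻¹ = [[59049, 2048], [−19683, −512]] · [[−1, −4], [1, 3]] = [[−57001, −230052], [19171, 77196]].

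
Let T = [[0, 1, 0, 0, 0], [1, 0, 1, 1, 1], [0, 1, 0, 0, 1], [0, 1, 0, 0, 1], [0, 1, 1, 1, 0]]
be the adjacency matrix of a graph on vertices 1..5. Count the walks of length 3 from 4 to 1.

The number of length-3 walks from vertex 4 to vertex 1 is entry (4,1) of T³, where T is the adjacency matrix.
T² = [[1, 0, 1, 1, 1], [0, 4, 1, 1, 2], [1, 1, 2, 2, 1], [1, 1, 2, 2, 1], [1, 2, 1, 1, 3]]
T³ = [[0, 4, 1, 1, 2], [4, 4, 6, 6, 6], [1, 6, 2, 2, 5], [1, 6, 2, 2, 5], [2, 6, 5, 5, 4]]

1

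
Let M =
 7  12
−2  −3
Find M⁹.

[[59047, 118092], [−19682, −39363]]

tr M = 4 and det M = 3, so the characteristic polynomial is λ² − (4)λ + (3) with roots 1 and 3.
Eigenvectors give P = [[−2, −3], [1, 1]] with P⁻¹ = [[1, 3], [−1, −2]], and M = P·diag(1, 3)·P⁻¹.
Then M⁹ = P·diag(1, 19683)·P⁻¹ = [[−2, −59049], [1, 19683]] · [[1, 3], [−1, −2]] = [[59047, 118092], [−19682, −39363]].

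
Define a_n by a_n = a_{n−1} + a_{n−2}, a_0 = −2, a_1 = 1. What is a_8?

With companion matrix Q = [[1, 1], [1, 0]], [a_n, a_{n−1}]ᵀ = Q·[a_{n−1}, a_{n−2}]ᵀ, so [a_8, a_7]ᵀ = Q^7·[a_1, a_0]ᵀ.
Q^7 = [[21, 13], [13, 8]], giving [a_8, a_7]ᵀ = [[−5], [−3]].

−5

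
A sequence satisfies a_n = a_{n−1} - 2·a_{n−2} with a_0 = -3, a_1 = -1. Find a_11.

With companion matrix M = [[1, -2], [1, 0]], [a_n, a_{n−1}]ᵀ = M·[a_{n−1}, a_{n−2}]ᵀ, so [a_11, a_10]ᵀ = M¹⁰·[a_1, a_0]ᵀ.
M¹⁰ = [[23, 22], [-11, 34]], giving [a_11, a_10]ᵀ = [[-89], [-91]].

-89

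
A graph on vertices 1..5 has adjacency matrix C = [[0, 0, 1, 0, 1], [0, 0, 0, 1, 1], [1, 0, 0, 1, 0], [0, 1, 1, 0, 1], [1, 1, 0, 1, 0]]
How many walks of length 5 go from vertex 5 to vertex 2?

22

The number of length-5 walks from vertex 5 to vertex 2 is entry (5,2) of C⁵, where C is the adjacency matrix.
C² = [[2, 1, 0, 2, 0], [1, 2, 1, 1, 1], [0, 1, 2, 0, 2], [2, 1, 0, 3, 1], [0, 1, 2, 1, 3]]
C³ = [[0, 2, 4, 1, 5], [2, 2, 2, 4, 4], [4, 2, 0, 5, 1], [1, 4, 5, 2, 6], [5, 4, 1, 6, 2]]
C⁴ = [[9, 6, 1, 11, 3], [6, 8, 6, 8, 8], [1, 6, 9, 3, 11], [11, 8, 3, 15, 7], [3, 8, 11, 7, 15]]
C⁵ = [[4, 14, 20, 10, 26], [14, 16, 14, 22, 22], [20, 14, 4, 26, 10], [10, 22, 26, 18, 34], [26, 22, 10, 34, 18]]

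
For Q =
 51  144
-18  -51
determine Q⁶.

tr Q = 0 and det Q = -9, so the characteristic polynomial is λ² − (0)λ + (-9) with roots -3 and 3.
Eigenvectors give P = [[8, -3], [-3, 1]] with P⁻¹ = [[-1, -3], [-3, -8]], and Q = P·diag(-3, 3)·P⁻¹.
Then Q⁶ = P·diag(729, 729)·P⁻¹ = [[5832, -2187], [-2187, 729]] · [[-1, -3], [-3, -8]] = [[729, 0], [0, 729]].

[[729, 0], [0, 729]]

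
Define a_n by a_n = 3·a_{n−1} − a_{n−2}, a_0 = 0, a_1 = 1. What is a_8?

With companion matrix A = [[3, −1], [1, 0]], [a_n, a_{n−1}]ᵀ = A·[a_{n−1}, a_{n−2}]ᵀ, so [a_8, a_7]ᵀ = A⁷·[a_1, a_0]ᵀ.
A⁷ = [[987, −377], [377, −144]], giving [a_8, a_7]ᵀ = [[987], [377]].

987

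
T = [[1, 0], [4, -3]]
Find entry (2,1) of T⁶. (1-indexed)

-728

tr T = -2 and det T = -3, so the characteristic polynomial is λ² − (-2)λ + (-3) with roots -3 and 1.
Eigenvectors give P = [[0, 1], [-1, 1]] with P⁻¹ = [[1, -1], [1, 0]], and T = P·diag(-3, 1)·P⁻¹.
Then T⁶ = P·diag(729, 1)·P⁻¹ = [[0, 1], [-729, 1]] · [[1, -1], [1, 0]] = [[1, 0], [-728, 729]].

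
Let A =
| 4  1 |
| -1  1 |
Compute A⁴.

A² = [[15, 5], [-5, 0]]
A³ = [[55, 20], [-20, -5]]
A⁴ = [[200, 75], [-75, -25]]

[[200, 75], [-75, -25]]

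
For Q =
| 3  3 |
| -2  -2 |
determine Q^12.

Q² = Q (a projection; rank 1, trace 1), so Q^12 = Q.

[[3, 3], [-2, -2]]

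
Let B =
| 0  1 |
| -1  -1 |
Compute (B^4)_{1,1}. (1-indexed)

0

B^2 = [[-1, -1], [1, 0]]
B^3 = [[1, 0], [0, 1]]
B^4 = [[0, 1], [-1, -1]]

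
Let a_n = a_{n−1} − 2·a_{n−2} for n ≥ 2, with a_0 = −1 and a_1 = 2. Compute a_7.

24

With companion matrix C = [[1, −2], [1, 0]], [a_n, a_{n−1}]ᵀ = C·[a_{n−1}, a_{n−2}]ᵀ, so [a_7, a_6]ᵀ = C⁶·[a_1, a_0]ᵀ.
C⁶ = [[7, −10], [5, 2]], giving [a_7, a_6]ᵀ = [[24], [8]].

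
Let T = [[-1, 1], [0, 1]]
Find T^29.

T² = I (check: tr T = 0 and det T = -1), so T^29 = T since 29 is odd.

[[-1, 1], [0, 1]]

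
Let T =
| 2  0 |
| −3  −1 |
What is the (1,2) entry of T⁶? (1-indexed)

tr T = 1 and det T = −2, so the characteristic polynomial is λ² − (1)λ + (−2) with roots 2 and −1.
Eigenvectors give P = [[−1, 0], [1, 1]] with P⁻¹ = [[−1, 0], [1, 1]], and T = P·diag(2, −1)·P⁻¹.
Then T⁶ = P·diag(64, 1)·P⁻¹ = [[−64, 0], [64, 1]] · [[−1, 0], [1, 1]] = [[64, 0], [−63, 1]].

0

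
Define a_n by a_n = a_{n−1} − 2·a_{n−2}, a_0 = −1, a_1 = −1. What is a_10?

−23

With companion matrix T = [[1, −2], [1, 0]], [a_n, a_{n−1}]ᵀ = T·[a_{n−1}, a_{n−2}]ᵀ, so [a_10, a_9]ᵀ = T⁹·[a_1, a_0]ᵀ.
T⁹ = [[−11, 34], [−17, 6]], giving [a_10, a_9]ᵀ = [[−23], [11]].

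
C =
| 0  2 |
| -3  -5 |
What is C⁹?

tr C = -5 and det C = 6, so the characteristic polynomial is λ² − (-5)λ + (6) with roots -2 and -3.
Eigenvectors give P = [[-1, -2], [1, 3]] with P⁻¹ = [[-3, -2], [1, 1]], and C = P·diag(-2, -3)·P⁻¹.
Then C⁹ = P·diag(-512, -19683)·P⁻¹ = [[512, 39366], [-512, -59049]] · [[-3, -2], [1, 1]] = [[37830, 38342], [-57513, -58025]].

[[37830, 38342], [-57513, -58025]]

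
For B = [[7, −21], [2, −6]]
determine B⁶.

B² = B (a projection; rank 1, trace 1), so B⁶ = B.

[[7, −21], [2, −6]]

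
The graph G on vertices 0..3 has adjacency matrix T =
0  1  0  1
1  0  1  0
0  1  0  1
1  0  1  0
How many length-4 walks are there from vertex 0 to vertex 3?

0

The number of length-4 walks from vertex 0 to vertex 3 is entry (0,3) of T^4, where T is the adjacency matrix.
T^2 = [[2, 0, 2, 0], [0, 2, 0, 2], [2, 0, 2, 0], [0, 2, 0, 2]]
T^3 = [[0, 4, 0, 4], [4, 0, 4, 0], [0, 4, 0, 4], [4, 0, 4, 0]]
T^4 = [[8, 0, 8, 0], [0, 8, 0, 8], [8, 0, 8, 0], [0, 8, 0, 8]]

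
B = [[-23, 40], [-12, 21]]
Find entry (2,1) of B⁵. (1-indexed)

-732

tr B = -2 and det B = -3, so the characteristic polynomial is λ² − (-2)λ + (-3) with roots 1 and -3.
Eigenvectors give P = [[-5, 2], [-3, 1]] with P⁻¹ = [[1, -2], [3, -5]], and B = P·diag(1, -3)·P⁻¹.
Then B⁵ = P·diag(1, -243)·P⁻¹ = [[-5, -486], [-3, -243]] · [[1, -2], [3, -5]] = [[-1463, 2440], [-732, 1221]].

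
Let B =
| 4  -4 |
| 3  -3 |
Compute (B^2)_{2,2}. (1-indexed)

-3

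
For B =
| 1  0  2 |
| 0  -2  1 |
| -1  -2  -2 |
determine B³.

[[1, 12, -2], [3, 4, 8], [1, -16, 10]]

B² = [[-1, -4, -2], [-1, 2, -4], [1, 8, 0]]
B³ = [[1, 12, -2], [3, 4, 8], [1, -16, 10]]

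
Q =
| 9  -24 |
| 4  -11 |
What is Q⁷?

[[4377, -13128], [2188, -6563]]

tr Q = -2 and det Q = -3, so the characteristic polynomial is λ² − (-2)λ + (-3) with roots 1 and -3.
Eigenvectors give P = [[3, -2], [1, -1]] with P⁻¹ = [[1, -2], [1, -3]], and Q = P·diag(1, -3)·P⁻¹.
Then Q⁷ = P·diag(1, -2187)·P⁻¹ = [[3, 4374], [1, 2187]] · [[1, -2], [1, -3]] = [[4377, -13128], [2188, -6563]].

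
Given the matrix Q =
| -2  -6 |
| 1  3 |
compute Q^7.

Q² = Q (a projection; rank 1, trace 1), so Q^7 = Q.

[[-2, -6], [1, 3]]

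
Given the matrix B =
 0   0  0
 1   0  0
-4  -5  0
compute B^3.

[[0, 0, 0], [0, 0, 0], [0, 0, 0]]

B is strictly triangular, hence nilpotent: B^3 = 0, so B^3 = 0.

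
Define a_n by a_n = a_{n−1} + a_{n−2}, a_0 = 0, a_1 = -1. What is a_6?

-8

With companion matrix B = [[1, 1], [1, 0]], [a_n, a_{n−1}]ᵀ = B·[a_{n−1}, a_{n−2}]ᵀ, so [a_6, a_5]ᵀ = B⁵·[a_1, a_0]ᵀ.
B⁵ = [[8, 5], [5, 3]], giving [a_6, a_5]ᵀ = [[-8], [-5]].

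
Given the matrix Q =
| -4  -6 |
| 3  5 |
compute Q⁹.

[[-514, -1026], [513, 1025]]

tr Q = 1 and det Q = -2, so the characteristic polynomial is λ² − (1)λ + (-2) with roots 2 and -1.
Eigenvectors give P = [[-1, -2], [1, 1]] with P⁻¹ = [[1, 2], [-1, -1]], and Q = P·diag(2, -1)·P⁻¹.
Then Q⁹ = P·diag(512, -1)·P⁻¹ = [[-512, 2], [512, -1]] · [[1, 2], [-1, -1]] = [[-514, -1026], [513, 1025]].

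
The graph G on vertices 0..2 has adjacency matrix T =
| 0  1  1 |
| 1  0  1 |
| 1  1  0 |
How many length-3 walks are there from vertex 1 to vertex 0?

3

The number of length-3 walks from vertex 1 to vertex 0 is entry (1,0) of T³, where T is the adjacency matrix.
T² = [[2, 1, 1], [1, 2, 1], [1, 1, 2]]
T³ = [[2, 3, 3], [3, 2, 3], [3, 3, 2]]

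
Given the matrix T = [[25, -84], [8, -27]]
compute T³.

[[169, -588], [56, -195]]

tr T = -2 and det T = -3, so the characteristic polynomial is λ² − (-2)λ + (-3) with roots -3 and 1.
Eigenvectors give P = [[3, 7], [1, 2]] with P⁻¹ = [[-2, 7], [1, -3]], and T = P·diag(-3, 1)·P⁻¹.
Then T³ = P·diag(-27, 1)·P⁻¹ = [[-81, 7], [-27, 2]] · [[-2, 7], [1, -3]] = [[169, -588], [56, -195]].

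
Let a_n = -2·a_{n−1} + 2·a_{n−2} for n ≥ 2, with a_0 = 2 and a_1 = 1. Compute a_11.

-8480

With companion matrix C = [[-2, 2], [1, 0]], [a_n, a_{n−1}]ᵀ = C·[a_{n−1}, a_{n−2}]ᵀ, so [a_11, a_10]ᵀ = C¹⁰·[a_1, a_0]ᵀ.
C¹⁰ = [[18272, -13376], [-6688, 4896]], giving [a_11, a_10]ᵀ = [[-8480], [3104]].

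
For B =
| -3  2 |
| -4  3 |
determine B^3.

B² = I (check: tr B = 0 and det B = -1), so B^3 = B since 3 is odd.

[[-3, 2], [-4, 3]]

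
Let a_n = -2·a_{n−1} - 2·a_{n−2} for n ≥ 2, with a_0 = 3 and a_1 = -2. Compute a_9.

-32

With companion matrix A = [[-2, -2], [1, 0]], [a_n, a_{n−1}]ᵀ = A·[a_{n−1}, a_{n−2}]ᵀ, so [a_9, a_8]ᵀ = A⁸·[a_1, a_0]ᵀ.
A⁸ = [[16, 0], [0, 16]], giving [a_9, a_8]ᵀ = [[-32], [48]].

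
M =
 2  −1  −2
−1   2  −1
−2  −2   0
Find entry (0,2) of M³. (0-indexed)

−18

M² = [[9, 0, −3], [−2, 7, 0], [−2, −2, 6]]
M³ = [[24, −3, −18], [−11, 16, −3], [−14, −14, 6]]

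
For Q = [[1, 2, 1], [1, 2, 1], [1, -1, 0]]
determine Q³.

[[12, 15, 9], [12, 15, 9], [0, 0, 0]]

Q² = [[4, 5, 3], [4, 5, 3], [0, 0, 0]]
Q³ = [[12, 15, 9], [12, 15, 9], [0, 0, 0]]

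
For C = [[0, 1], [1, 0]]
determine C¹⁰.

C² = I (check: tr C = 0 and det C = -1), so C¹⁰ = I since 10 is even.

[[1, 0], [0, 1]]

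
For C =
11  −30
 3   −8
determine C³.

[[71, −210], [21, −62]]

tr C = 3 and det C = 2, so the characteristic polynomial is λ² − (3)λ + (2) with roots 1 and 2.
Eigenvectors give P = [[3, 10], [1, 3]] with P⁻¹ = [[−3, 10], [1, −3]], and C = P·diag(1, 2)·P⁻¹.
Then C³ = P·diag(1, 8)·P⁻¹ = [[3, 80], [1, 24]] · [[−3, 10], [1, −3]] = [[71, −210], [21, −62]].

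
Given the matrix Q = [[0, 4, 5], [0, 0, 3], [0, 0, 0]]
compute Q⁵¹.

Q is strictly triangular, hence nilpotent: Q³ = 0, so Q⁵¹ = 0.

[[0, 0, 0], [0, 0, 0], [0, 0, 0]]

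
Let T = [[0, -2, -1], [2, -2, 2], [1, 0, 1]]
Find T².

[[-5, 4, -5], [-2, 0, -4], [1, -2, 0]]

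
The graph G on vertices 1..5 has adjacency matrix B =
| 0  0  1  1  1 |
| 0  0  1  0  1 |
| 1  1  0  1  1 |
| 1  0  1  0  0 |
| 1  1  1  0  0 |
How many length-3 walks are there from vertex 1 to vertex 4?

5

The number of length-3 walks from vertex 1 to vertex 4 is entry (1,4) of B³, where B is the adjacency matrix.
B² = [[3, 2, 2, 1, 1], [2, 2, 1, 1, 1], [2, 1, 4, 1, 2], [1, 1, 1, 2, 2], [1, 1, 2, 2, 3]]
B³ = [[4, 3, 7, 5, 7], [3, 2, 6, 3, 5], [7, 6, 6, 6, 7], [5, 3, 6, 2, 3], [7, 5, 7, 3, 4]]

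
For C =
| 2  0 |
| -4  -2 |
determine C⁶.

[[64, 0], [0, 64]]

tr C = 0 and det C = -4, so the characteristic polynomial is λ² − (0)λ + (-4) with roots -2 and 2.
Eigenvectors give P = [[0, -1], [1, 1]] with P⁻¹ = [[1, 1], [-1, 0]], and C = P·diag(-2, 2)·P⁻¹.
Then C⁶ = P·diag(64, 64)·P⁻¹ = [[0, -64], [64, 64]] · [[1, 1], [-1, 0]] = [[64, 0], [0, 64]].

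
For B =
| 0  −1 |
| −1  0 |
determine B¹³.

B² = I (check: tr B = 0 and det B = −1), so B¹³ = B since 13 is odd.

[[0, −1], [−1, 0]]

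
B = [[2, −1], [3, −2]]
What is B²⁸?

[[1, 0], [0, 1]]

B² = I (check: tr B = 0 and det B = −1), so B²⁸ = I since 28 is even.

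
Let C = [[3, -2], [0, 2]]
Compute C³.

C² = [[9, -10], [0, 4]]
C³ = [[27, -38], [0, 8]]

[[27, -38], [0, 8]]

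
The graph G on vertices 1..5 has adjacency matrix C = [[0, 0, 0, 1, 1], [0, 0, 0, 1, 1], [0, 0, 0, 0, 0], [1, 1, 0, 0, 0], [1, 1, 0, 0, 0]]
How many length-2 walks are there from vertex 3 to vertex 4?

0

The number of length-2 walks from vertex 3 to vertex 4 is entry (3,4) of C^2, where C is the adjacency matrix.
C^2 = [[2, 2, 0, 0, 0], [2, 2, 0, 0, 0], [0, 0, 0, 0, 0], [0, 0, 0, 2, 2], [0, 0, 0, 2, 2]]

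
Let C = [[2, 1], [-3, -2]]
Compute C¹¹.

C² = I (check: tr C = 0 and det C = -1), so C¹¹ = C since 11 is odd.

[[2, 1], [-3, -2]]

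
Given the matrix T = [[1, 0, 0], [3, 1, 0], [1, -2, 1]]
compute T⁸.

T = I + N where N = [[0, 0, 0], [3, 0, 0], [1, -2, 0]] is strictly lower-triangular, so N³ = 0.
(I + N)⁸ = I + 8·N + 28·N² = [[1, 0, 0], [24, 1, 0], [-160, -16, 1]].

[[1, 0, 0], [24, 1, 0], [-160, -16, 1]]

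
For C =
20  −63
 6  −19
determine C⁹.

tr C = 1 and det C = −2, so the characteristic polynomial is λ² − (1)λ + (−2) with roots −1 and 2.
Eigenvectors give P = [[3, 7], [1, 2]] with P⁻¹ = [[−2, 7], [1, −3]], and C = P·diag(−1, 2)·P⁻¹.
Then C⁹ = P·diag(−1, 512)·P⁻¹ = [[−3, 3584], [−1, 1024]] · [[−2, 7], [1, −3]] = [[3590, −10773], [1026, −3079]].

[[3590, −10773], [1026, −3079]]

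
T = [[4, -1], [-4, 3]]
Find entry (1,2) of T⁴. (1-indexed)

T² = [[20, -7], [-28, 13]]
T³ = [[108, -41], [-164, 67]]
T⁴ = [[596, -231], [-924, 365]]

-231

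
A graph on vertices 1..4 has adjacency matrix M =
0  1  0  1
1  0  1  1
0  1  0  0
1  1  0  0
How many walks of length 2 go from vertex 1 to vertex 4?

The number of length-2 walks from vertex 1 to vertex 4 is entry (1,4) of M^2, where M is the adjacency matrix.
M^2 = [[2, 1, 1, 1], [1, 3, 0, 1], [1, 0, 1, 1], [1, 1, 1, 2]]

1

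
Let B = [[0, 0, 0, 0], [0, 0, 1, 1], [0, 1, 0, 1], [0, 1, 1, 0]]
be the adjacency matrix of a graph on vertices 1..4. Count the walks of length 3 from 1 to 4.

0

The number of length-3 walks from vertex 1 to vertex 4 is entry (1,4) of B³, where B is the adjacency matrix.
B² = [[0, 0, 0, 0], [0, 2, 1, 1], [0, 1, 2, 1], [0, 1, 1, 2]]
B³ = [[0, 0, 0, 0], [0, 2, 3, 3], [0, 3, 2, 3], [0, 3, 3, 2]]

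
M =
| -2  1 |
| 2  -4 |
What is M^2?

[[6, -6], [-12, 18]]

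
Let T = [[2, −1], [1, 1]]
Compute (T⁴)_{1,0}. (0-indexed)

T² = [[3, −3], [3, 0]]
T³ = [[3, −6], [6, −3]]
T⁴ = [[0, −9], [9, −9]]

9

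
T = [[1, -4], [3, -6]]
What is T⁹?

tr T = -5 and det T = 6, so the characteristic polynomial is λ² − (-5)λ + (6) with roots -3 and -2.
Eigenvectors give P = [[-1, 4], [-1, 3]] with P⁻¹ = [[3, -4], [1, -1]], and T = P·diag(-3, -2)·P⁻¹.
Then T⁹ = P·diag(-19683, -512)·P⁻¹ = [[19683, -2048], [19683, -1536]] · [[3, -4], [1, -1]] = [[57001, -76684], [57513, -77196]].

[[57001, -76684], [57513, -77196]]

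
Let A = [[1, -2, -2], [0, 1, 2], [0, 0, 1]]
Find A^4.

[[1, -8, -32], [0, 1, 8], [0, 0, 1]]

A = I + N where N = [[0, -2, -2], [0, 0, 2], [0, 0, 0]] is strictly upper-triangular, so N^3 = 0.
(I + N)^4 = I + 4·N + 6·N^2 = [[1, -8, -32], [0, 1, 8], [0, 0, 1]].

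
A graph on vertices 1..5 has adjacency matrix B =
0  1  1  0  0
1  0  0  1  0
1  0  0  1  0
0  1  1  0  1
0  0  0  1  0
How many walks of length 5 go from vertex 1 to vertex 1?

0

The number of length-5 walks from vertex 1 to vertex 1 is entry (1,1) of B^5, where B is the adjacency matrix.
B^2 = [[2, 0, 0, 2, 0], [0, 2, 2, 0, 1], [0, 2, 2, 0, 1], [2, 0, 0, 3, 0], [0, 1, 1, 0, 1]]
B^3 = [[0, 4, 4, 0, 2], [4, 0, 0, 5, 0], [4, 0, 0, 5, 0], [0, 5, 5, 0, 3], [2, 0, 0, 3, 0]]
B^4 = [[8, 0, 0, 10, 0], [0, 9, 9, 0, 5], [0, 9, 9, 0, 5], [10, 0, 0, 13, 0], [0, 5, 5, 0, 3]]
B^5 = [[0, 18, 18, 0, 10], [18, 0, 0, 23, 0], [18, 0, 0, 23, 0], [0, 23, 23, 0, 13], [10, 0, 0, 13, 0]]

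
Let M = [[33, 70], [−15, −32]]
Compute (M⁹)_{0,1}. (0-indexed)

tr M = 1 and det M = −6, so the characteristic polynomial is λ² − (1)λ + (−6) with roots −2 and 3.
Eigenvectors give P = [[2, 7], [−1, −3]] with P⁻¹ = [[−3, −7], [1, 2]], and M = P·diag(−2, 3)·P⁻¹.
Then M⁹ = P·diag(−512, 19683)·P⁻¹ = [[−1024, 137781], [512, −59049]] · [[−3, −7], [1, 2]] = [[140853, 282730], [−60585, −121682]].

282730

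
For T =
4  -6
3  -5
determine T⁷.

tr T = -1 and det T = -2, so the characteristic polynomial is λ² − (-1)λ + (-2) with roots 1 and -2.
Eigenvectors give P = [[2, 1], [1, 1]] with P⁻¹ = [[1, -1], [-1, 2]], and T = P·diag(1, -2)·P⁻¹.
Then T⁷ = P·diag(1, -128)·P⁻¹ = [[2, -128], [1, -128]] · [[1, -1], [-1, 2]] = [[130, -258], [129, -257]].

[[130, -258], [129, -257]]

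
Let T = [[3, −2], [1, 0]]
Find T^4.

tr T = 3 and det T = 2, so the characteristic polynomial is λ² − (3)λ + (2) with roots 1 and 2.
Eigenvectors give P = [[1, 2], [1, 1]] with P⁻¹ = [[−1, 2], [1, −1]], and T = P·diag(1, 2)·P⁻¹.
Then T^4 = P·diag(1, 16)·P⁻¹ = [[1, 32], [1, 16]] · [[−1, 2], [1, −1]] = [[31, −30], [15, −14]].

[[31, −30], [15, −14]]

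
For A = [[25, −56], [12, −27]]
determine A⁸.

[[−39359, 91840], [−19680, 45921]]

tr A = −2 and det A = −3, so the characteristic polynomial is λ² − (−2)λ + (−3) with roots −3 and 1.
Eigenvectors give P = [[2, 7], [1, 3]] with P⁻¹ = [[−3, 7], [1, −2]], and A = P·diag(−3, 1)·P⁻¹.
Then A⁸ = P·diag(6561, 1)·P⁻¹ = [[13122, 7], [6561, 3]] · [[−3, 7], [1, −2]] = [[−39359, 91840], [−19680, 45921]].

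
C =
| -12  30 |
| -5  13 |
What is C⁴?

[[-114, 390], [-65, 211]]

tr C = 1 and det C = -6, so the characteristic polynomial is λ² − (1)λ + (-6) with roots 3 and -2.
Eigenvectors give P = [[2, 3], [1, 1]] with P⁻¹ = [[-1, 3], [1, -2]], and C = P·diag(3, -2)·P⁻¹.
Then C⁴ = P·diag(81, 16)·P⁻¹ = [[162, 48], [81, 16]] · [[-1, 3], [1, -2]] = [[-114, 390], [-65, 211]].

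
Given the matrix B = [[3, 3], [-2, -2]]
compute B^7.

[[3, 3], [-2, -2]]

B² = B (a projection; rank 1, trace 1), so B^7 = B.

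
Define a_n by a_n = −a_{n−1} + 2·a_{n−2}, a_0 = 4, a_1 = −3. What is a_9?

−1193

With companion matrix M = [[−1, 2], [1, 0]], [a_n, a_{n−1}]ᵀ = M·[a_{n−1}, a_{n−2}]ᵀ, so [a_9, a_8]ᵀ = M⁸·[a_1, a_0]ᵀ.
M⁸ = [[171, −170], [−85, 86]], giving [a_9, a_8]ᵀ = [[−1193], [599]].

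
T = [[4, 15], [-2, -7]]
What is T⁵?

[[154, 465], [-62, -187]]

tr T = -3 and det T = 2, so the characteristic polynomial is λ² − (-3)λ + (2) with roots -1 and -2.
Eigenvectors give P = [[-3, -5], [1, 2]] with P⁻¹ = [[-2, -5], [1, 3]], and T = P·diag(-1, -2)·P⁻¹.
Then T⁵ = P·diag(-1, -32)·P⁻¹ = [[3, 160], [-1, -64]] · [[-2, -5], [1, 3]] = [[154, 465], [-62, -187]].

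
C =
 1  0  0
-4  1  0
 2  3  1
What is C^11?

[[1, 0, 0], [-44, 1, 0], [-638, 33, 1]]

C = I + N where N = [[0, 0, 0], [-4, 0, 0], [2, 3, 0]] is strictly lower-triangular, so N^3 = 0.
(I + N)^11 = I + 11·N + 55·N^2 = [[1, 0, 0], [-44, 1, 0], [-638, 33, 1]].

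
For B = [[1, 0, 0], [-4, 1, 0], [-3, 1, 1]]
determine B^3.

[[1, 0, 0], [-12, 1, 0], [-21, 3, 1]]

B = I + N where N = [[0, 0, 0], [-4, 0, 0], [-3, 1, 0]] is strictly lower-triangular, so N^3 = 0.
(I + N)^3 = I + 3·N + 3·N^2 = [[1, 0, 0], [-12, 1, 0], [-21, 3, 1]].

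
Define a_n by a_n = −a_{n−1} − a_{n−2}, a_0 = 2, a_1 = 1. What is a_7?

With companion matrix B = [[−1, −1], [1, 0]], [a_n, a_{n−1}]ᵀ = B·[a_{n−1}, a_{n−2}]ᵀ, so [a_7, a_6]ᵀ = B⁶·[a_1, a_0]ᵀ.
B⁶ = [[1, 0], [0, 1]], giving [a_7, a_6]ᵀ = [[1], [2]].

1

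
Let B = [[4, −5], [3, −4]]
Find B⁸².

B² = I (check: tr B = 0 and det B = −1), so B⁸² = I since 82 is even.

[[1, 0], [0, 1]]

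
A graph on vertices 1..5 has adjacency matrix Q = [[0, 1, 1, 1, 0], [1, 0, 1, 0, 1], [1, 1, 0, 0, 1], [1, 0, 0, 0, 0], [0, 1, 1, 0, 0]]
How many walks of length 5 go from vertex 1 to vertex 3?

37

The number of length-5 walks from vertex 1 to vertex 3 is entry (1,3) of Q^5, where Q is the adjacency matrix.
Q^2 = [[3, 1, 1, 0, 2], [1, 3, 2, 1, 1], [1, 2, 3, 1, 1], [0, 1, 1, 1, 0], [2, 1, 1, 0, 2]]
Q^3 = [[2, 6, 6, 3, 2], [6, 4, 5, 1, 5], [6, 5, 4, 1, 5], [3, 1, 1, 0, 2], [2, 5, 5, 2, 2]]
Q^4 = [[15, 10, 10, 2, 12], [10, 16, 15, 6, 9], [10, 15, 16, 6, 9], [2, 6, 6, 3, 2], [12, 9, 9, 2, 10]]
Q^5 = [[22, 37, 37, 15, 20], [37, 34, 35, 10, 31], [37, 35, 34, 10, 31], [15, 10, 10, 2, 12], [20, 31, 31, 12, 18]]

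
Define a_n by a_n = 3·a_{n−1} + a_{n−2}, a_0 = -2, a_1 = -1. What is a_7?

With companion matrix B = [[3, 1], [1, 0]], [a_n, a_{n−1}]ᵀ = B·[a_{n−1}, a_{n−2}]ᵀ, so [a_7, a_6]ᵀ = B⁶·[a_1, a_0]ᵀ.
B⁶ = [[1189, 360], [360, 109]], giving [a_7, a_6]ᵀ = [[-1909], [-578]].

-1909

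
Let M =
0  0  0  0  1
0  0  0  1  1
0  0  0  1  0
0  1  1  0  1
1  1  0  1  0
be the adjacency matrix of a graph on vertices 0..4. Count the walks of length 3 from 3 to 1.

The number of length-3 walks from vertex 3 to vertex 1 is entry (3,1) of M³, where M is the adjacency matrix.
M² = [[1, 1, 0, 1, 0], [1, 2, 1, 1, 1], [0, 1, 1, 0, 1], [1, 1, 0, 3, 1], [0, 1, 1, 1, 3]]
M³ = [[0, 1, 1, 1, 3], [1, 2, 1, 4, 4], [1, 1, 0, 3, 1], [1, 4, 3, 2, 5], [3, 4, 1, 5, 2]]

4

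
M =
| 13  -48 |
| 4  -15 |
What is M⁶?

[[-2183, 8736], [-728, 2913]]

tr M = -2 and det M = -3, so the characteristic polynomial is λ² − (-2)λ + (-3) with roots -3 and 1.
Eigenvectors give P = [[3, -4], [1, -1]] with P⁻¹ = [[-1, 4], [-1, 3]], and M = P·diag(-3, 1)·P⁻¹.
Then M⁶ = P·diag(729, 1)·P⁻¹ = [[2187, -4], [729, -1]] · [[-1, 4], [-1, 3]] = [[-2183, 8736], [-728, 2913]].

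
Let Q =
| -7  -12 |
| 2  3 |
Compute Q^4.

tr Q = -4 and det Q = 3, so the characteristic polynomial is λ² − (-4)λ + (3) with roots -1 and -3.
Eigenvectors give P = [[2, -3], [-1, 1]] with P⁻¹ = [[-1, -3], [-1, -2]], and Q = P·diag(-1, -3)·P⁻¹.
Then Q^4 = P·diag(1, 81)·P⁻¹ = [[2, -243], [-1, 81]] · [[-1, -3], [-1, -2]] = [[241, 480], [-80, -159]].

[[241, 480], [-80, -159]]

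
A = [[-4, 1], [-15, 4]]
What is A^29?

[[-4, 1], [-15, 4]]

A² = I (check: tr A = 0 and det A = -1), so A^29 = A since 29 is odd.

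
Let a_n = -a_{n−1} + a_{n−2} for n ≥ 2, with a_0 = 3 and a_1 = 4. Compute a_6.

With companion matrix Q = [[-1, 1], [1, 0]], [a_n, a_{n−1}]ᵀ = Q·[a_{n−1}, a_{n−2}]ᵀ, so [a_6, a_5]ᵀ = Q⁵·[a_1, a_0]ᵀ.
Q⁵ = [[-8, 5], [5, -3]], giving [a_6, a_5]ᵀ = [[-17], [11]].

-17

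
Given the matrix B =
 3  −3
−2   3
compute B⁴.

B² = [[15, −18], [−12, 15]]
B³ = [[81, −99], [−66, 81]]
B⁴ = [[441, −540], [−360, 441]]

[[441, −540], [−360, 441]]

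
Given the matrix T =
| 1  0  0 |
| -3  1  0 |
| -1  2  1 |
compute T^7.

[[1, 0, 0], [-21, 1, 0], [-133, 14, 1]]

T = I + N where N = [[0, 0, 0], [-3, 0, 0], [-1, 2, 0]] is strictly lower-triangular, so N^3 = 0.
(I + N)^7 = I + 7·N + 21·N^2 = [[1, 0, 0], [-21, 1, 0], [-133, 14, 1]].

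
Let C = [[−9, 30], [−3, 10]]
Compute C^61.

[[−9, 30], [−3, 10]]

C² = C (a projection; rank 1, trace 1), so C^61 = C.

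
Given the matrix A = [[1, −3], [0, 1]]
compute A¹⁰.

A = I + N where N = [[0, −3], [0, 0]] is strictly upper-triangular, so N² = 0.
(I + N)¹⁰ = I + 10·N = [[1, −30], [0, 1]].

[[1, −30], [0, 1]]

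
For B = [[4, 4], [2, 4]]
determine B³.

B² = [[24, 32], [16, 24]]
B³ = [[160, 224], [112, 160]]

[[160, 224], [112, 160]]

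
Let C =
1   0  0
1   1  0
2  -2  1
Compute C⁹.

C = I + N where N = [[0, 0, 0], [1, 0, 0], [2, -2, 0]] is strictly lower-triangular, so N³ = 0.
(I + N)⁹ = I + 9·N + 36·N² = [[1, 0, 0], [9, 1, 0], [-54, -18, 1]].

[[1, 0, 0], [9, 1, 0], [-54, -18, 1]]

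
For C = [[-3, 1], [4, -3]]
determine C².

[[13, -6], [-24, 13]]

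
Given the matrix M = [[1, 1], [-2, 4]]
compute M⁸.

tr M = 5 and det M = 6, so the characteristic polynomial is λ² − (5)λ + (6) with roots 3 and 2.
Eigenvectors give P = [[-1, 1], [-2, 1]] with P⁻¹ = [[1, -1], [2, -1]], and M = P·diag(3, 2)·P⁻¹.
Then M⁸ = P·diag(6561, 256)·P⁻¹ = [[-6561, 256], [-13122, 256]] · [[1, -1], [2, -1]] = [[-6049, 6305], [-12610, 12866]].

[[-6049, 6305], [-12610, 12866]]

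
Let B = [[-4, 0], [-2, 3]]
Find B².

[[16, 0], [2, 9]]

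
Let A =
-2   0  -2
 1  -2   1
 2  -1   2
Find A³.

[[2, -4, 2], [3, -4, 3], [0, 1, 0]]

A² = [[0, 2, 0], [-2, 3, -2], [-1, 0, -1]]
A³ = [[2, -4, 2], [3, -4, 3], [0, 1, 0]]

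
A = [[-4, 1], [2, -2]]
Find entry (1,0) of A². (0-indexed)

-12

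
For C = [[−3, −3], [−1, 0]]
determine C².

[[12, 9], [3, 3]]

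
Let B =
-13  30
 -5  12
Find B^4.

[[211, -390], [65, -114]]

tr B = -1 and det B = -6, so the characteristic polynomial is λ² − (-1)λ + (-6) with roots 2 and -3.
Eigenvectors give P = [[-2, 3], [-1, 1]] with P⁻¹ = [[1, -3], [1, -2]], and B = P·diag(2, -3)·P⁻¹.
Then B^4 = P·diag(16, 81)·P⁻¹ = [[-32, 243], [-16, 81]] · [[1, -3], [1, -2]] = [[211, -390], [65, -114]].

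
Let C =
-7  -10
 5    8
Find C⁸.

tr C = 1 and det C = -6, so the characteristic polynomial is λ² − (1)λ + (-6) with roots -2 and 3.
Eigenvectors give P = [[2, -1], [-1, 1]] with P⁻¹ = [[1, 1], [1, 2]], and C = P·diag(-2, 3)·P⁻¹.
Then C⁸ = P·diag(256, 6561)·P⁻¹ = [[512, -6561], [-256, 6561]] · [[1, 1], [1, 2]] = [[-6049, -12610], [6305, 12866]].

[[-6049, -12610], [6305, 12866]]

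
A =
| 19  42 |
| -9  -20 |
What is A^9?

[[3079, 7182], [-1539, -3590]]

tr A = -1 and det A = -2, so the characteristic polynomial is λ² − (-1)λ + (-2) with roots -2 and 1.
Eigenvectors give P = [[2, 7], [-1, -3]] with P⁻¹ = [[-3, -7], [1, 2]], and A = P·diag(-2, 1)·P⁻¹.
Then A^9 = P·diag(-512, 1)·P⁻¹ = [[-1024, 7], [512, -3]] · [[-3, -7], [1, 2]] = [[3079, 7182], [-1539, -3590]].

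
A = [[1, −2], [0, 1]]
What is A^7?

[[1, −14], [0, 1]]

A = I + N where N = [[0, −2], [0, 0]] is strictly upper-triangular, so N^2 = 0.
(I + N)^7 = I + 7·N = [[1, −14], [0, 1]].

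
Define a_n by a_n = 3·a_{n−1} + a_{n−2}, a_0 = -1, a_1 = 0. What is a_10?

-12970

With companion matrix Q = [[3, 1], [1, 0]], [a_n, a_{n−1}]ᵀ = Q·[a_{n−1}, a_{n−2}]ᵀ, so [a_10, a_9]ᵀ = Q⁹·[a_1, a_0]ᵀ.
Q⁹ = [[42837, 12970], [12970, 3927]], giving [a_10, a_9]ᵀ = [[-12970], [-3927]].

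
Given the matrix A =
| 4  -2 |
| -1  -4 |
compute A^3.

A^2 = [[18, 0], [0, 18]]
A^3 = [[72, -36], [-18, -72]]

[[72, -36], [-18, -72]]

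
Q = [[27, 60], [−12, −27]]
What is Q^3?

[[243, 540], [−108, −243]]

tr Q = 0 and det Q = −9, so the characteristic polynomial is λ² − (0)λ + (−9) with roots −3 and 3.
Eigenvectors give P = [[2, −5], [−1, 2]] with P⁻¹ = [[−2, −5], [−1, −2]], and Q = P·diag(−3, 3)·P⁻¹.
Then Q^3 = P·diag(−27, 27)·P⁻¹ = [[−54, −135], [27, 54]] · [[−2, −5], [−1, −2]] = [[243, 540], [−108, −243]].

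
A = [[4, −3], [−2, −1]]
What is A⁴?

A² = [[22, −9], [−6, 7]]
A³ = [[106, −57], [−38, 11]]
A⁴ = [[538, −261], [−174, 103]]

[[538, −261], [−174, 103]]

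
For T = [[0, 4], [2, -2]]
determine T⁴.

[[96, -160], [-80, 176]]

T² = [[8, -8], [-4, 12]]
T³ = [[-16, 48], [24, -40]]
T⁴ = [[96, -160], [-80, 176]]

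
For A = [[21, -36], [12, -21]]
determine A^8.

[[6561, 0], [0, 6561]]

tr A = 0 and det A = -9, so the characteristic polynomial is λ² − (0)λ + (-9) with roots -3 and 3.
Eigenvectors give P = [[-3, -2], [-2, -1]] with P⁻¹ = [[1, -2], [-2, 3]], and A = P·diag(-3, 3)·P⁻¹.
Then A^8 = P·diag(6561, 6561)·P⁻¹ = [[-19683, -13122], [-13122, -6561]] · [[1, -2], [-2, 3]] = [[6561, 0], [0, 6561]].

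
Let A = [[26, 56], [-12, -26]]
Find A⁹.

[[6656, 14336], [-3072, -6656]]

tr A = 0 and det A = -4, so the characteristic polynomial is λ² − (0)λ + (-4) with roots 2 and -2.
Eigenvectors give P = [[-7, -2], [3, 1]] with P⁻¹ = [[-1, -2], [3, 7]], and A = P·diag(2, -2)·P⁻¹.
Then A⁹ = P·diag(512, -512)·P⁻¹ = [[-3584, 1024], [1536, -512]] · [[-1, -2], [3, 7]] = [[6656, 14336], [-3072, -6656]].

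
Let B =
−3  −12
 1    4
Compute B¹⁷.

B² = B (a projection; rank 1, trace 1), so B¹⁷ = B.

[[−3, −12], [1, 4]]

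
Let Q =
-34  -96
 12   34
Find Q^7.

tr Q = 0 and det Q = -4, so the characteristic polynomial is λ² − (0)λ + (-4) with roots -2 and 2.
Eigenvectors give P = [[-3, -8], [1, 3]] with P⁻¹ = [[-3, -8], [1, 3]], and Q = P·diag(-2, 2)·P⁻¹.
Then Q^7 = P·diag(-128, 128)·P⁻¹ = [[384, -1024], [-128, 384]] · [[-3, -8], [1, 3]] = [[-2176, -6144], [768, 2176]].

[[-2176, -6144], [768, 2176]]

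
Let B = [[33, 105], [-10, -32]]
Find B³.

tr B = 1 and det B = -6, so the characteristic polynomial is λ² − (1)λ + (-6) with roots 3 and -2.
Eigenvectors give P = [[7, -3], [-2, 1]] with P⁻¹ = [[1, 3], [2, 7]], and B = P·diag(3, -2)·P⁻¹.
Then B³ = P·diag(27, -8)·P⁻¹ = [[189, 24], [-54, -8]] · [[1, 3], [2, 7]] = [[237, 735], [-70, -218]].

[[237, 735], [-70, -218]]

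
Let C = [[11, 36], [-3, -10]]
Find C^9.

tr C = 1 and det C = -2, so the characteristic polynomial is λ² − (1)λ + (-2) with roots -1 and 2.
Eigenvectors give P = [[3, 4], [-1, -1]] with P⁻¹ = [[-1, -4], [1, 3]], and C = P·diag(-1, 2)·P⁻¹.
Then C^9 = P·diag(-1, 512)·P⁻¹ = [[-3, 2048], [1, -512]] · [[-1, -4], [1, 3]] = [[2051, 6156], [-513, -1540]].

[[2051, 6156], [-513, -1540]]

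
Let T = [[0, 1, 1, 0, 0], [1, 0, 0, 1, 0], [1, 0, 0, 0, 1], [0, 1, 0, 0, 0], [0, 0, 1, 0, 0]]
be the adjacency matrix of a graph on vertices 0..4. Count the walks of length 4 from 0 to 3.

The number of length-4 walks from vertex 0 to vertex 3 is entry (0,3) of T^4, where T is the adjacency matrix.
T^2 = [[2, 0, 0, 1, 1], [0, 2, 1, 0, 0], [0, 1, 2, 0, 0], [1, 0, 0, 1, 0], [1, 0, 0, 0, 1]]
T^3 = [[0, 3, 3, 0, 0], [3, 0, 0, 2, 1], [3, 0, 0, 1, 2], [0, 2, 1, 0, 0], [0, 1, 2, 0, 0]]
T^4 = [[6, 0, 0, 3, 3], [0, 5, 4, 0, 0], [0, 4, 5, 0, 0], [3, 0, 0, 2, 1], [3, 0, 0, 1, 2]]

3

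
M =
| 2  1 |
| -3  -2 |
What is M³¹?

[[2, 1], [-3, -2]]

M² = I (check: tr M = 0 and det M = -1), so M³¹ = M since 31 is odd.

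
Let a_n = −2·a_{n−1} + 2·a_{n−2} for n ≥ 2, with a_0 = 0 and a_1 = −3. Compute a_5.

With companion matrix A = [[−2, 2], [1, 0]], [a_n, a_{n−1}]ᵀ = A·[a_{n−1}, a_{n−2}]ᵀ, so [a_5, a_4]ᵀ = A^4·[a_1, a_0]ᵀ.
A^4 = [[44, −32], [−16, 12]], giving [a_5, a_4]ᵀ = [[−132], [48]].

−132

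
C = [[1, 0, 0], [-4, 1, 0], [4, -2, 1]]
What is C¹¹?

[[1, 0, 0], [-44, 1, 0], [484, -22, 1]]

C = I + N where N = [[0, 0, 0], [-4, 0, 0], [4, -2, 0]] is strictly lower-triangular, so N³ = 0.
(I + N)¹¹ = I + 11·N + 55·N² = [[1, 0, 0], [-44, 1, 0], [484, -22, 1]].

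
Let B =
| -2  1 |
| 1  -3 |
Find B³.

B² = [[5, -5], [-5, 10]]
B³ = [[-15, 20], [20, -35]]

[[-15, 20], [20, -35]]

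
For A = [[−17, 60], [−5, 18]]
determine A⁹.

[[−61097, 242340], [−20195, 80268]]

tr A = 1 and det A = −6, so the characteristic polynomial is λ² − (1)λ + (−6) with roots 3 and −2.
Eigenvectors give P = [[3, 4], [1, 1]] with P⁻¹ = [[−1, 4], [1, −3]], and A = P·diag(3, −2)·P⁻¹.
Then A⁹ = P·diag(19683, −512)·P⁻¹ = [[59049, −2048], [19683, −512]] · [[−1, 4], [1, −3]] = [[−61097, 242340], [−20195, 80268]].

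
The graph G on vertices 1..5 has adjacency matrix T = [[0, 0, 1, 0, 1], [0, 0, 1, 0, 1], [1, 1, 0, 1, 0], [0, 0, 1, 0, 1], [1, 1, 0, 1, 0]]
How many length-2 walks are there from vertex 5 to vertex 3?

3

The number of length-2 walks from vertex 5 to vertex 3 is entry (5,3) of T^2, where T is the adjacency matrix.
T^2 = [[2, 2, 0, 2, 0], [2, 2, 0, 2, 0], [0, 0, 3, 0, 3], [2, 2, 0, 2, 0], [0, 0, 3, 0, 3]]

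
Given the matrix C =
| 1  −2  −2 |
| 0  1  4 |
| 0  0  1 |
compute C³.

C = I + N where N = [[0, −2, −2], [0, 0, 4], [0, 0, 0]] is strictly upper-triangular, so N³ = 0.
(I + N)³ = I + 3·N + 3·N² = [[1, −6, −30], [0, 1, 12], [0, 0, 1]].

[[1, −6, −30], [0, 1, 12], [0, 0, 1]]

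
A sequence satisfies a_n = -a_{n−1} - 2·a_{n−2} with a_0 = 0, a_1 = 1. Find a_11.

23

With companion matrix C = [[-1, -2], [1, 0]], [a_n, a_{n−1}]ᵀ = C·[a_{n−1}, a_{n−2}]ᵀ, so [a_11, a_10]ᵀ = C¹⁰·[a_1, a_0]ᵀ.
C¹⁰ = [[23, -22], [11, 34]], giving [a_11, a_10]ᵀ = [[23], [11]].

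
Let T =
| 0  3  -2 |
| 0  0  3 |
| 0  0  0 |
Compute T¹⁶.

[[0, 0, 0], [0, 0, 0], [0, 0, 0]]

T is strictly triangular, hence nilpotent: T³ = 0, so T¹⁶ = 0.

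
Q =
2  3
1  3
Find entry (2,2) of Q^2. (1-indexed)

12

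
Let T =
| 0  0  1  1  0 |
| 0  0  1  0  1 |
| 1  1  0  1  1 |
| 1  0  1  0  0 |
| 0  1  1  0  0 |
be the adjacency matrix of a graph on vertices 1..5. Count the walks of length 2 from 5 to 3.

The number of length-2 walks from vertex 5 to vertex 3 is entry (5,3) of T², where T is the adjacency matrix.
T² = [[2, 1, 1, 1, 1], [1, 2, 1, 1, 1], [1, 1, 4, 1, 1], [1, 1, 1, 2, 1], [1, 1, 1, 1, 2]]

1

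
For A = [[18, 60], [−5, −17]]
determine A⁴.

tr A = 1 and det A = −6, so the characteristic polynomial is λ² − (1)λ + (−6) with roots 3 and −2.
Eigenvectors give P = [[4, −3], [−1, 1]] with P⁻¹ = [[1, 3], [1, 4]], and A = P·diag(3, −2)·P⁻¹.
Then A⁴ = P·diag(81, 16)·P⁻¹ = [[324, −48], [−81, 16]] · [[1, 3], [1, 4]] = [[276, 780], [−65, −179]].

[[276, 780], [−65, −179]]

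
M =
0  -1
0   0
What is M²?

[[0, 0], [0, 0]]

M is strictly triangular, hence nilpotent: M² = 0, so M² = 0.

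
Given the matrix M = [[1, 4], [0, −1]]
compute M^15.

M² = I (check: tr M = 0 and det M = −1), so M^15 = M since 15 is odd.

[[1, 4], [0, −1]]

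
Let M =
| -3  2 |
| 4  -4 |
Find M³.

[[-107, 90], [180, -152]]

M² = [[17, -14], [-28, 24]]
M³ = [[-107, 90], [180, -152]]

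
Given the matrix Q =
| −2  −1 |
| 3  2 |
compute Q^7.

Q² = I (check: tr Q = 0 and det Q = −1), so Q^7 = Q since 7 is odd.

[[−2, −1], [3, 2]]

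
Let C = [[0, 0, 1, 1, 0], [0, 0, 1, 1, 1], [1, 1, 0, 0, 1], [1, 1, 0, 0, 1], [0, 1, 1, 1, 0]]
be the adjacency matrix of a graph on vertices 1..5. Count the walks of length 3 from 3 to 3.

2

The number of length-3 walks from vertex 3 to vertex 3 is entry (3,3) of C^3, where C is the adjacency matrix.
C^2 = [[2, 2, 0, 0, 2], [2, 3, 1, 1, 2], [0, 1, 3, 3, 1], [0, 1, 3, 3, 1], [2, 2, 1, 1, 3]]
C^3 = [[0, 2, 6, 6, 2], [2, 4, 7, 7, 5], [6, 7, 2, 2, 7], [6, 7, 2, 2, 7], [2, 5, 7, 7, 4]]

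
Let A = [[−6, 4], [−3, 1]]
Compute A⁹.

tr A = −5 and det A = 6, so the characteristic polynomial is λ² − (−5)λ + (6) with roots −3 and −2.
Eigenvectors give P = [[−4, −1], [−3, −1]] with P⁻¹ = [[−1, 1], [3, −4]], and A = P·diag(−3, −2)·P⁻¹.
Then A⁹ = P·diag(−19683, −512)·P⁻¹ = [[78732, 512], [59049, 512]] · [[−1, 1], [3, −4]] = [[−77196, 76684], [−57513, 57001]].

[[−77196, 76684], [−57513, 57001]]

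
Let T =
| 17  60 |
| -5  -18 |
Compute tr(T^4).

tr T = -1 and det T = -6, so the characteristic polynomial is λ² − (-1)λ + (-6) with roots -3 and 2.
Eigenvectors give P = [[3, 4], [-1, -1]] with P⁻¹ = [[-1, -4], [1, 3]], and T = P·diag(-3, 2)·P⁻¹.
Then T^4 = P·diag(81, 16)·P⁻¹ = [[243, 64], [-81, -16]] · [[-1, -4], [1, 3]] = [[-179, -780], [65, 276]].

97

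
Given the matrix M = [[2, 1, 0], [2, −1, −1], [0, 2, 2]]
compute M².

[[6, 1, −1], [2, 1, −1], [4, 2, 2]]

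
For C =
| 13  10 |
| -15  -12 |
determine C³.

tr C = 1 and det C = -6, so the characteristic polynomial is λ² − (1)λ + (-6) with roots -2 and 3.
Eigenvectors give P = [[2, 1], [-3, -1]] with P⁻¹ = [[-1, -1], [3, 2]], and C = P·diag(-2, 3)·P⁻¹.
Then C³ = P·diag(-8, 27)·P⁻¹ = [[-16, 27], [24, -27]] · [[-1, -1], [3, 2]] = [[97, 70], [-105, -78]].

[[97, 70], [-105, -78]]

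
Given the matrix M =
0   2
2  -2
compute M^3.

M^2 = [[4, -4], [-4, 8]]
M^3 = [[-8, 16], [16, -24]]

[[-8, 16], [16, -24]]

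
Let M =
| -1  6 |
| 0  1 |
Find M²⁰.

[[1, 0], [0, 1]]

M² = I (check: tr M = 0 and det M = -1), so M²⁰ = I since 20 is even.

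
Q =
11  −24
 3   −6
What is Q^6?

[[6049, −15960], [1995, −5256]]

tr Q = 5 and det Q = 6, so the characteristic polynomial is λ² − (5)λ + (6) with roots 2 and 3.
Eigenvectors give P = [[−8, 3], [−3, 1]] with P⁻¹ = [[1, −3], [3, −8]], and Q = P·diag(2, 3)·P⁻¹.
Then Q^6 = P·diag(64, 729)·P⁻¹ = [[−512, 2187], [−192, 729]] · [[1, −3], [3, −8]] = [[6049, −15960], [1995, −5256]].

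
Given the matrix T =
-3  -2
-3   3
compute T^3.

[[-45, -30], [-45, 45]]

T^2 = [[15, 0], [0, 15]]
T^3 = [[-45, -30], [-45, 45]]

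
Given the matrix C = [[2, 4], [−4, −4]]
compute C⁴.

[[80, 96], [−96, −64]]

C² = [[−12, −8], [8, 0]]
C³ = [[8, −16], [16, 32]]
C⁴ = [[80, 96], [−96, −64]]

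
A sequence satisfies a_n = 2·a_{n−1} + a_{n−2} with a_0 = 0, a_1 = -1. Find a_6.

-70

With companion matrix Q = [[2, 1], [1, 0]], [a_n, a_{n−1}]ᵀ = Q·[a_{n−1}, a_{n−2}]ᵀ, so [a_6, a_5]ᵀ = Q^5·[a_1, a_0]ᵀ.
Q^5 = [[70, 29], [29, 12]], giving [a_6, a_5]ᵀ = [[-70], [-29]].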